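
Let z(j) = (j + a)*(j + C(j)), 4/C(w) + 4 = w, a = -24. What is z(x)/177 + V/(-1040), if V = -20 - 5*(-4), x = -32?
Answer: 16184/1593 ≈ 10.159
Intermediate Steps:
C(w) = 4/(-4 + w)
z(j) = (-24 + j)*(j + 4/(-4 + j)) (z(j) = (j - 24)*(j + 4/(-4 + j)) = (-24 + j)*(j + 4/(-4 + j)))
V = 0 (V = -20 + 20 = 0)
z(x)/177 + V/(-1040) = ((-96 + 4*(-32) - 32*(-24 - 32)*(-4 - 32))/(-4 - 32))/177 + 0/(-1040) = ((-96 - 128 - 32*(-56)*(-36))/(-36))*(1/177) + 0*(-1/1040) = -(-96 - 128 - 64512)/36*(1/177) + 0 = -1/36*(-64736)*(1/177) + 0 = (16184/9)*(1/177) + 0 = 16184/1593 + 0 = 16184/1593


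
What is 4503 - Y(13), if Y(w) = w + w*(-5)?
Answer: 4555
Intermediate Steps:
Y(w) = -4*w (Y(w) = w - 5*w = -4*w)
4503 - Y(13) = 4503 - (-4)*13 = 4503 - 1*(-52) = 4503 + 52 = 4555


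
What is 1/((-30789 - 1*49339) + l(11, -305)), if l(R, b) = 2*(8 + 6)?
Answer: -1/80100 ≈ -1.2484e-5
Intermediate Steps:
l(R, b) = 28 (l(R, b) = 2*14 = 28)
1/((-30789 - 1*49339) + l(11, -305)) = 1/((-30789 - 1*49339) + 28) = 1/((-30789 - 49339) + 28) = 1/(-80128 + 28) = 1/(-80100) = -1/80100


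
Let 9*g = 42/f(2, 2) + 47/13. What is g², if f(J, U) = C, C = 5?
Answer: 609961/342225 ≈ 1.7823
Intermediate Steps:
f(J, U) = 5
g = 781/585 (g = (42/5 + 47/13)/9 = (⅑)*(781/65) = 781/585 ≈ 1.3350)
g² = (781/585)² = 609961/342225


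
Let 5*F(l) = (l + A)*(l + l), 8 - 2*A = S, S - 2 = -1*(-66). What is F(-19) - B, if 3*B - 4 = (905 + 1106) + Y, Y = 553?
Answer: -2418/5 ≈ -483.60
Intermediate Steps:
S = 68 (S = 2 - 1*(-66) = 2 + 66 = 68)
A = -30 (A = 4 - ½*68 = 4 - 34 = -30)
B = 856 (B = 4/3 + ((905 + 1106) + 553)/3 = 4/3 + (2011 + 553)/3 = 4/3 + (⅓)*2564 = 4/3 + 2564/3 = 856)
F(l) = 2*l*(-30 + l)/5 (F(l) = ((l - 30)*(l + l))/5 = ((-30 + l)*(2*l))/5 = (2*l*(-30 + l))/5 = 2*l*(-30 + l)/5)
F(-19) - B = (⅖)*(-19)*(-30 - 19) - 1*856 = (⅖)*(-19)*(-49) - 856 = 1862/5 - 856 = -2418/5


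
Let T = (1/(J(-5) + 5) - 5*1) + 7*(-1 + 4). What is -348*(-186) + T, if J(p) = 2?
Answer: 453209/7 ≈ 64744.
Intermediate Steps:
T = 113/7 (T = (1/(2 + 5) - 5*1) + 7*(-1 + 4) = (1/7 - 5) + 7*3 = (⅐ - 5) + 21 = -34/7 + 21 = 113/7 ≈ 16.143)
-348*(-186) + T = -348*(-186) + 113/7 = 64728 + 113/7 = 453209/7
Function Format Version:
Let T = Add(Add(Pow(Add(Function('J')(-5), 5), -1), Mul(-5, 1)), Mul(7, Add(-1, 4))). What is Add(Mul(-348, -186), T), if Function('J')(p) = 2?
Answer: Rational(453209, 7) ≈ 64744.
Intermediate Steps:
T = Rational(113, 7) (T = Add(Add(Pow(Add(2, 5), -1), Mul(-5, 1)), Mul(7, Add(-1, 4))) = Add(Add(Pow(7, -1), -5), Mul(7, 3)) = Add(Add(Rational(1, 7), -5), 21) = Add(Rational(-34, 7), 21) = Rational(113, 7) ≈ 16.143)
Add(Mul(-348, -186), T) = Add(Mul(-348, -186), Rational(113, 7)) = Add(64728, Rational(113, 7)) = Rational(453209, 7)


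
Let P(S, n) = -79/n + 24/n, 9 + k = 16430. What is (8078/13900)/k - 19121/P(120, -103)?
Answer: -44953367128541/1255385450 ≈ -35808.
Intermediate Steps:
k = 16421 (k = -9 + 16430 = 16421)
P(S, n) = -55/n
(8078/13900)/k - 19121/P(120, -103) = (8078/13900)/16421 - 19121/((-55/(-103))) = (8078*(1/13900))*(1/16421) - 19121/((-55*(-1/103))) = (4039/6950)*(1/16421) - 19121/55/103 = 4039/114125950 - 19121*103/55 = 4039/114125950 - 1969463/55 = -44953367128541/1255385450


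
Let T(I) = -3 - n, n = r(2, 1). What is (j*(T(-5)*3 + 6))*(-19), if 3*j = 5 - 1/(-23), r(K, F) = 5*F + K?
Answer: 17632/23 ≈ 766.61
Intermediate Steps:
r(K, F) = K + 5*F
n = 7 (n = 2 + 5*1 = 2 + 5 = 7)
j = 116/69 (j = (5 - 1/(-23))/3 = (5 - 1*(-1/23))/3 = (5 + 1/23)/3 = (1/3)*(116/23) = 116/69 ≈ 1.6812)
T(I) = -10 (T(I) = -3 - 1*7 = -3 - 7 = -10)
(j*(T(-5)*3 + 6))*(-19) = (116*(-10*3 + 6)/69)*(-19) = (116*(-30 + 6)/69)*(-19) = ((116/69)*(-24))*(-19) = -928/23*(-19) = 17632/23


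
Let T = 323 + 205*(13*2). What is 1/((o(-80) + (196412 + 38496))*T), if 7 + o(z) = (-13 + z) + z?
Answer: 1/1326917384 ≈ 7.5363e-10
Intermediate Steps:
o(z) = -20 + 2*z (o(z) = -7 + ((-13 + z) + z) = -7 + (-13 + 2*z) = -20 + 2*z)
T = 5653 (T = 323 + 205*26 = 323 + 5330 = 5653)
1/((o(-80) + (196412 + 38496))*T) = 1/(((-20 + 2*(-80)) + (196412 + 38496))*5653) = (1/5653)/((-20 - 160) + 234908) = (1/5653)/(-180 + 234908) = (1/5653)/234728 = (1/234728)*(1/5653) = 1/1326917384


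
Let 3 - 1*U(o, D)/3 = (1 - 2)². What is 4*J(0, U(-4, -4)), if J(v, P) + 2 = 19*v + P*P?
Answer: 136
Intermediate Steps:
U(o, D) = 6 (U(o, D) = 9 - 3*(1 - 2)² = 9 - 3*(-1)² = 9 - 3*1 = 9 - 3 = 6)
J(v, P) = -2 + P² + 19*v (J(v, P) = -2 + (19*v + P*P) = -2 + (19*v + P²) = -2 + (P² + 19*v) = -2 + P² + 19*v)
4*J(0, U(-4, -4)) = 4*(-2 + 6² + 19*0) = 4*(-2 + 36 + 0) = 4*34 = 136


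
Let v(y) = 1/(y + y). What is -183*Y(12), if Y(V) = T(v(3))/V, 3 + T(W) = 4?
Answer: -61/4 ≈ -15.250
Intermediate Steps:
v(y) = 1/(2*y)
T(W) = 1 (T(W) = -3 + 4 = 1)
Y(V) = 1/V
-183*Y(12) = -183/12 = -183*1/12 = -61/4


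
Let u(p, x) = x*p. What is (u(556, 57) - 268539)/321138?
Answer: -78949/107046 ≈ -0.73752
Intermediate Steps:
u(p, x) = p*x
(u(556, 57) - 268539)/321138 = (556*57 - 268539)/321138 = (31692 - 268539)*(1/321138) = -236847*1/321138 = -78949/107046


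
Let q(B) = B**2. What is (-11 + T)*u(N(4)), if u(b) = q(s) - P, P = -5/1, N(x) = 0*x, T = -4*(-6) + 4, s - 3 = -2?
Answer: 102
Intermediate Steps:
s = 1 (s = 3 - 2 = 1)
T = 28 (T = 24 + 4 = 28)
N(x) = 0
P = -5 (P = -5*1 = -5)
u(b) = 6 (u(b) = 1**2 - 1*(-5) = 1 + 5 = 6)
(-11 + T)*u(N(4)) = (-11 + 28)*6 = 17*6 = 102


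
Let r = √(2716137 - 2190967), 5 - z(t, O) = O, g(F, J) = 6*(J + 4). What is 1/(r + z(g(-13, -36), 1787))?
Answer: -891/1325177 - √525170/2650354 ≈ -0.00094579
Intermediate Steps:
g(F, J) = 24 + 6*J (g(F, J) = 6*(4 + J) = 24 + 6*J)
z(t, O) = 5 - O
r = √525170 ≈ 724.69
1/(r + z(g(-13, -36), 1787)) = 1/(√525170 + (5 - 1*1787)) = 1/(√525170 + (5 - 1787)) = 1/(√525170 - 1782) = 1/(-1782 + √525170)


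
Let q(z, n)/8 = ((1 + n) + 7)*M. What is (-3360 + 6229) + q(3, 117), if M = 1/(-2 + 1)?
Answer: 1869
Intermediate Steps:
M = -1 (M = 1/(-1) = -1)
q(z, n) = -64 - 8*n (q(z, n) = 8*(((1 + n) + 7)*(-1)) = 8*((8 + n)*(-1)) = 8*(-8 - n) = -64 - 8*n)
(-3360 + 6229) + q(3, 117) = (-3360 + 6229) + (-64 - 8*117) = 2869 + (-64 - 936) = 2869 - 1000 = 1869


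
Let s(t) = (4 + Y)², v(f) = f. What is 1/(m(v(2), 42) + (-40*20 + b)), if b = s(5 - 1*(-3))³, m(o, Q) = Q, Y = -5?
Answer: -1/757 ≈ -0.0013210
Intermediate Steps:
s(t) = 1 (s(t) = (4 - 5)² = (-1)² = 1)
b = 1 (b = 1³ = 1)
1/(m(v(2), 42) + (-40*20 + b)) = 1/(42 + (-40*20 + 1)) = 1/(42 + (-800 + 1)) = 1/(42 - 799) = 1/(-757) = -1/757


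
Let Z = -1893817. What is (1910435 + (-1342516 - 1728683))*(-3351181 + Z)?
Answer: 6088204858472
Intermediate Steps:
(1910435 + (-1342516 - 1728683))*(-3351181 + Z) = (1910435 + (-1342516 - 1728683))*(-3351181 - 1893817) = (1910435 - 3071199)*(-5244998) = -1160764*(-5244998) = 6088204858472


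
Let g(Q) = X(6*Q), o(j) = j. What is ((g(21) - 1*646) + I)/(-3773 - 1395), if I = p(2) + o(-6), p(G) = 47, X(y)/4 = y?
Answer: 101/5168 ≈ 0.019543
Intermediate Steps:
X(y) = 4*y
g(Q) = 24*Q (g(Q) = 4*(6*Q) = 24*Q)
I = 41 (I = 47 - 6 = 41)
((g(21) - 1*646) + I)/(-3773 - 1395) = ((24*21 - 1*646) + 41)/(-3773 - 1395) = ((504 - 646) + 41)/(-5168) = (-142 + 41)*(-1/5168) = -101*(-1/5168) = 101/5168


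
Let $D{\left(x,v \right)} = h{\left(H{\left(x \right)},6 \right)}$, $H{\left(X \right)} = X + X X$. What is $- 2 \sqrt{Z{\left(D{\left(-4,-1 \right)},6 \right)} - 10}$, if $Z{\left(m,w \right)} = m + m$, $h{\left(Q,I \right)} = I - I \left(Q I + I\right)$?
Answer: $- 2 i \sqrt{934} \approx - 61.123 i$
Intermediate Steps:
$H{\left(X \right)} = X + X^{2}$
$h{\left(Q,I \right)} = I - I \left(I + I Q\right)$ ($h{\left(Q,I \right)} = I - I \left(I Q + I\right) = I - I \left(I + I Q\right)$)
$D{\left(x,v \right)} = -30 - 36 x \left(1 + x\right)$ ($D{\left(x,v \right)} = 6 \left(1 - 6 - 6 x \left(1 + x\right)\right) = 6 \left(-5 - 6 x \left(1 + x\right)\right) = -30 - 36 x \left(1 + x\right)$)
$Z{\left(m,w \right)} = 2 m$
$- 2 \sqrt{Z{\left(D{\left(-4,-1 \right)},6 \right)} - 10} = - 2 \sqrt{2 \left(-30 - - 144 \left(1 - 4\right)\right) - 10} = - 2 \sqrt{2 \left(-30 - \left(-144\right) \left(-3\right)\right) - 10} = - 2 \sqrt{2 \left(-30 - 432\right) - 10} = - 2 \sqrt{2 \left(-462\right) - 10} = - 2 \sqrt{-924 - 10} = - 2 \sqrt{-934} = - 2 i \sqrt{934}$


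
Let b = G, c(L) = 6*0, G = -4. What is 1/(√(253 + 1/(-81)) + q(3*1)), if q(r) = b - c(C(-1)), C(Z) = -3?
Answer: 81/4799 + 9*√5123/9598 ≈ 0.083994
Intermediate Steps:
c(L) = 0
b = -4
q(r) = -4 (q(r) = -4 - 1*0 = -4 + 0 = -4)
1/(√(253 + 1/(-81)) + q(3*1)) = 1/(√(253 + 1/(-81)) - 4) = 1/(√(253 - 1/81) - 4) = 1/(√(20492/81) - 4) = 1/(2*√5123/9 - 4) = 1/(-4 + 2*√5123/9)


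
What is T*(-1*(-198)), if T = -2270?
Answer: -449460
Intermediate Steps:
T*(-1*(-198)) = -(-2270)*(-198) = -2270*198 = -449460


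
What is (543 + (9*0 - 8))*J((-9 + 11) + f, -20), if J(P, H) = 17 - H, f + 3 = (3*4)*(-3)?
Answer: 19795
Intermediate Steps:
f = -39 (f = -3 + (3*4)*(-3) = -3 + 12*(-3) = -3 - 36 = -39)
(543 + (9*0 - 8))*J((-9 + 11) + f, -20) = (543 + (9*0 - 8))*(17 - 1*(-20)) = (543 + (0 - 8))*(17 + 20) = (543 - 8)*37 = 535*37 = 19795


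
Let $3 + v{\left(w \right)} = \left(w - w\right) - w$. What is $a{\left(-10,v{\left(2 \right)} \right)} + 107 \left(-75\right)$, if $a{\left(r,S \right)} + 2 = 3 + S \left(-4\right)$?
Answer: $-8004$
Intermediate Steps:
$v{\left(w \right)} = -3 - w$ ($v{\left(w \right)} = -3 + \left(\left(w - w\right) - w\right) = -3 + \left(0 - w\right) = -3 - w$)
$a{\left(r,S \right)} = 1 - 4 S$ ($a{\left(r,S \right)} = -2 + \left(3 + S \left(-4\right)\right) = -2 - \left(-3 + 4 S\right) = 1 - 4 S$)
$a{\left(-10,v{\left(2 \right)} \right)} + 107 \left(-75\right) = \left(1 - 4 \left(-3 - 2\right)\right) + 107 \left(-75\right) = \left(1 - 4 \left(-3 - 2\right)\right) - 8025 = \left(1 - -20\right) - 8025 = \left(1 + 20\right) - 8025 = 21 - 8025 = -8004$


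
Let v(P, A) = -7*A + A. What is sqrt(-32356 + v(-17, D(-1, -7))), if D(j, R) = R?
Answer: I*sqrt(32314) ≈ 179.76*I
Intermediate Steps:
v(P, A) = -6*A
sqrt(-32356 + v(-17, D(-1, -7))) = sqrt(-32356 - 6*(-7)) = sqrt(-32356 + 42) = sqrt(-32314) = I*sqrt(32314)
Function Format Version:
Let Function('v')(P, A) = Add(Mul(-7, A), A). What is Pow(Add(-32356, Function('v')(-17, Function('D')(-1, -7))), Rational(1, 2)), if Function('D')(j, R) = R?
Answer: Mul(I, Pow(32314, Rational(1, 2))) ≈ Mul(179.76, I)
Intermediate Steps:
Function('v')(P, A) = Mul(-6, A)
Pow(Add(-32356, Function('v')(-17, Function('D')(-1, -7))), Rational(1, 2)) = Pow(Add(-32356, Mul(-6, -7)), Rational(1, 2)) = Pow(Add(-32356, 42), Rational(1, 2)) = Pow(-32314, Rational(1, 2)) = Mul(I, Pow(32314, Rational(1, 2)))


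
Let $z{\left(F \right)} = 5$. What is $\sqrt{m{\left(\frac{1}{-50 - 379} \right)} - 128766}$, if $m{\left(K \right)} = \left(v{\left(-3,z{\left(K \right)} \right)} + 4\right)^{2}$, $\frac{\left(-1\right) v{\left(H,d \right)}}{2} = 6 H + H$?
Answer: $5 i \sqrt{5066} \approx 355.88 i$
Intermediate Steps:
$v{\left(H,d \right)} = - 14 H$ ($v{\left(H,d \right)} = - 2 \left(6 H + H\right) = - 2 \cdot 7 H = - 14 H$)
$m{\left(K \right)} = 2116$ ($m{\left(K \right)} = \left(\left(-14\right) \left(-3\right) + 4\right)^{2} = \left(42 + 4\right)^{2} = 46^{2} = 2116$)
$\sqrt{m{\left(\frac{1}{-50 - 379} \right)} - 128766} = \sqrt{2116 - 128766} = \sqrt{-126650} = 5 i \sqrt{5066}$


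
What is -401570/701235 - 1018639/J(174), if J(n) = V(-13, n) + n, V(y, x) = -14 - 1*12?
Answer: -142872950305/20756556 ≈ -6883.3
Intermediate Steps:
V(y, x) = -26 (V(y, x) = -14 - 12 = -26)
J(n) = -26 + n
-401570/701235 - 1018639/J(174) = -401570/701235 - 1018639/(-26 + 174) = -401570*1/701235 - 1018639/148 = -80314/140247 - 1018639*1/148 = -80314/140247 - 1018639/148 = -142872950305/20756556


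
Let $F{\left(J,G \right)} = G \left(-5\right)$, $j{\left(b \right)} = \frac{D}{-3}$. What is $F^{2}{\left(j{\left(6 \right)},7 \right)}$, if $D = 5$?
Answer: $1225$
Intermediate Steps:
$j{\left(b \right)} = - \frac{5}{3}$ ($j{\left(b \right)} = \frac{5}{-3} = 5 \left(- \frac{1}{3}\right) = - \frac{5}{3}$)
$F{\left(J,G \right)} = - 5 G$
$F^{2}{\left(j{\left(6 \right)},7 \right)} = \left(\left(-5\right) 7\right)^{2} = \left(-35\right)^{2} = 1225$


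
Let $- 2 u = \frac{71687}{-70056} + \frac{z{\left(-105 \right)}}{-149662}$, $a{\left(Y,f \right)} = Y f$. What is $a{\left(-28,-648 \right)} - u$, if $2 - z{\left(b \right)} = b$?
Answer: $\frac{27175630138925}{1497817296} \approx 18144.0$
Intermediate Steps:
$z{\left(b \right)} = 2 - b$
$u = \frac{766879699}{1497817296}$ ($u = - \frac{\frac{71687}{-70056} + \frac{2 - -105}{-149662}}{2} = - \frac{71687 \left(- \frac{1}{70056}\right) + \left(2 + 105\right) \left(- \frac{1}{149662}\right)}{2} = - \frac{- \frac{10241}{10008} + 107 \left(- \frac{1}{149662}\right)}{2} = - \frac{- \frac{10241}{10008} - \frac{107}{149662}}{2} = \left(- \frac{1}{2}\right) \left(- \frac{766879699}{748908648}\right) = \frac{766879699}{1497817296} \approx 0.512$)
$a{\left(-28,-648 \right)} - u = \left(-28\right) \left(-648\right) - \frac{766879699}{1497817296} = 18144 - \frac{766879699}{1497817296} = \frac{27175630138925}{1497817296}$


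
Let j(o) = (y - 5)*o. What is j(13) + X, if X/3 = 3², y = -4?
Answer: -90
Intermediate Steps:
j(o) = -9*o (j(o) = (-4 - 5)*o = -9*o)
X = 27 (X = 3*3² = 3*9 = 27)
j(13) + X = -9*13 + 27 = -117 + 27 = -90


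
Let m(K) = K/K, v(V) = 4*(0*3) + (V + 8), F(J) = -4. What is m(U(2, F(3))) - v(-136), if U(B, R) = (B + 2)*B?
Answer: 129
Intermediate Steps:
v(V) = 8 + V (v(V) = 4*0 + (8 + V) = 0 + (8 + V) = 8 + V)
U(B, R) = B*(2 + B) (U(B, R) = (2 + B)*B = B*(2 + B))
m(K) = 1
m(U(2, F(3))) - v(-136) = 1 - (8 - 136) = 1 - 1*(-128) = 1 + 128 = 129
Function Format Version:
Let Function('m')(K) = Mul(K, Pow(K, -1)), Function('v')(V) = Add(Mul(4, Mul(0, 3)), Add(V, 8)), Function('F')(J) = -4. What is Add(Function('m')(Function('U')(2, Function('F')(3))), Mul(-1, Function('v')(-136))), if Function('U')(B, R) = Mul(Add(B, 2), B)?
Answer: 129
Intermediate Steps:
Function('v')(V) = Add(8, V) (Function('v')(V) = Add(Mul(4, 0), Add(8, V)) = Add(0, Add(8, V)) = Add(8, V))
Function('U')(B, R) = Mul(B, Add(2, B)) (Function('U')(B, R) = Mul(Add(2, B), B) = Mul(B, Add(2, B)))
Function('m')(K) = 1
Add(Function('m')(Function('U')(2, Function('F')(3))), Mul(-1, Function('v')(-136))) = Add(1, Mul(-1, Add(8, -136))) = Add(1, Mul(-1, -128)) = Add(1, 128) = 129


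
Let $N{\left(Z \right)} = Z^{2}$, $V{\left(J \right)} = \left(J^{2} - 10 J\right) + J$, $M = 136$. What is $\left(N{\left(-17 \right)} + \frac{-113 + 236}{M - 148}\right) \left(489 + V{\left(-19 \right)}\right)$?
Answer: $\frac{1138415}{4} \approx 2.846 \cdot 10^{5}$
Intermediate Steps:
$V{\left(J \right)} = J^{2} - 9 J$
$\left(N{\left(-17 \right)} + \frac{-113 + 236}{M - 148}\right) \left(489 + V{\left(-19 \right)}\right) = \left(\left(-17\right)^{2} + \frac{-113 + 236}{136 - 148}\right) \left(489 - 19 \left(-9 - 19\right)\right) = \left(289 + \frac{123}{-12}\right) \left(489 - -532\right) = \left(289 + 123 \left(- \frac{1}{12}\right)\right) \left(489 + 532\right) = \left(289 - \frac{41}{4}\right) 1021 = \frac{1115}{4} \cdot 1021 = \frac{1138415}{4}$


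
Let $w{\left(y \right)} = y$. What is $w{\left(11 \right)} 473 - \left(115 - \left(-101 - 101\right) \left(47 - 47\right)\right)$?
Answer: $5088$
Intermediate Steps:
$w{\left(11 \right)} 473 - \left(115 - \left(-101 - 101\right) \left(47 - 47\right)\right) = 11 \cdot 473 - \left(115 - \left(-101 - 101\right) \left(47 - 47\right)\right) = 5203 - 115 = 5088$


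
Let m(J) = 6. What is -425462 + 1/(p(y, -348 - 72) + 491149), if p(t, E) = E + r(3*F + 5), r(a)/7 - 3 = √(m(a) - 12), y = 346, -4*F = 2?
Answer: (-2978234*√6 + 208795476499*I)/(-490750*I + 7*√6) ≈ -4.2546e+5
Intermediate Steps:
F = -½ (F = -¼*2 = -½ ≈ -0.50000)
r(a) = 21 + 7*I*√6 (r(a) = 21 + 7*√(6 - 12) = 21 + 7*√(-6) = 21 + 7*(I*√6) = 21 + 7*I*√6)
p(t, E) = 21 + E + 7*I*√6 (p(t, E) = E + (21 + 7*I*√6) = 21 + E + 7*I*√6)
-425462 + 1/(p(y, -348 - 72) + 491149) = -425462 + 1/((21 + (-348 - 72) + 7*I*√6) + 491149) = -425462 + 1/((21 - 420 + 7*I*√6) + 491149) = -425462 + 1/((-399 + 7*I*√6) + 491149) = -425462 + 1/(490750 + 7*I*√6)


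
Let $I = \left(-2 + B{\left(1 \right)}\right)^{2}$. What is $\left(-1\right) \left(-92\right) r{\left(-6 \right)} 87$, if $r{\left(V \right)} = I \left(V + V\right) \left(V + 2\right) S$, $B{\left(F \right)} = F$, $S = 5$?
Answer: $1920960$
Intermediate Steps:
$I = 1$ ($I = \left(-2 + 1\right)^{2} = \left(-1\right)^{2} = 1$)
$r{\left(V \right)} = 10 V \left(2 + V\right)$ ($r{\left(V \right)} = 1 \left(V + V\right) \left(V + 2\right) 5 = 1 \cdot 2 V \left(2 + V\right) 5 = 2 V \left(2 + V\right) 5 = 10 V \left(2 + V\right)$)
$\left(-1\right) \left(-92\right) r{\left(-6 \right)} 87 = \left(-1\right) \left(-92\right) 10 \left(-6\right) \left(2 - 6\right) 87 = 92 \cdot 10 \left(-6\right) \left(-4\right) 87 = 92 \cdot 240 \cdot 87 = 22080 \cdot 87 = 1920960$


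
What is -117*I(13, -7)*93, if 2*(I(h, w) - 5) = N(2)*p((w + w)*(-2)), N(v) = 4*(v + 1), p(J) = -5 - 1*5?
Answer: 598455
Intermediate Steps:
p(J) = -10 (p(J) = -5 - 5 = -10)
N(v) = 4 + 4*v (N(v) = 4*(1 + v) = 4 + 4*v)
I(h, w) = -55 (I(h, w) = 5 + ((4 + 4*2)*(-10))/2 = 5 + ((4 + 8)*(-10))/2 = 5 + (12*(-10))/2 = 5 + (½)*(-120) = 5 - 60 = -55)
-117*I(13, -7)*93 = -117*(-55)*93 = 6435*93 = 598455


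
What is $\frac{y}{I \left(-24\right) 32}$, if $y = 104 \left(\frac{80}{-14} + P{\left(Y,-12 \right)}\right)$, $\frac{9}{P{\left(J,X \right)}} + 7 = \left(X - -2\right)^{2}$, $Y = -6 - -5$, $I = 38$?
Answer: $\frac{15847}{791616} \approx 0.020019$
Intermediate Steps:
$Y = -1$ ($Y = -6 + 5 = -1$)
$P{\left(J,X \right)} = \frac{9}{-7 + \left(2 + X\right)^{2}}$ ($P{\left(J,X \right)} = \frac{9}{-7 + \left(X - -2\right)^{2}} = \frac{9}{-7 + \left(X + 2\right)^{2}} = \frac{9}{-7 + \left(2 + X\right)^{2}}$)
$y = - \frac{126776}{217}$ ($y = 104 \left(\frac{80}{-14} + \frac{9}{-7 + \left(2 - 12\right)^{2}}\right) = 104 \left(80 \left(- \frac{1}{14}\right) + \frac{9}{-7 + \left(-10\right)^{2}}\right) = 104 \left(- \frac{40}{7} + \frac{9}{-7 + 100}\right) = 104 \left(- \frac{40}{7} + \frac{9}{93}\right) = 104 \left(- \frac{40}{7} + 9 \cdot \frac{1}{93}\right) = 104 \left(- \frac{40}{7} + \frac{3}{31}\right) = 104 \left(- \frac{1219}{217}\right) = - \frac{126776}{217} \approx -584.22$)
$\frac{y}{I \left(-24\right) 32} = - \frac{126776}{217 \cdot 38 \left(-24\right) 32} = - \frac{126776}{217 \left(\left(-912\right) 32\right)} = - \frac{126776}{217 \left(-29184\right)} = \left(- \frac{126776}{217}\right) \left(- \frac{1}{29184}\right) = \frac{15847}{791616}$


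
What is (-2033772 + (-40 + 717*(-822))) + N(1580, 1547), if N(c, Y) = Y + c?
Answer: -2620059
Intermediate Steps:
(-2033772 + (-40 + 717*(-822))) + N(1580, 1547) = (-2033772 + (-40 + 717*(-822))) + (1547 + 1580) = (-2033772 + (-40 - 589374)) + 3127 = (-2033772 - 589414) + 3127 = -2623186 + 3127 = -2620059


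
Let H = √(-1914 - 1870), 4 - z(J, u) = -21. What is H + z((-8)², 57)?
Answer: 25 + 2*I*√946 ≈ 25.0 + 61.514*I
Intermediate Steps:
z(J, u) = 25 (z(J, u) = 4 - 1*(-21) = 4 + 21 = 25)
H = 2*I*√946 (H = √(-3784) = 2*I*√946 ≈ 61.514*I)
H + z((-8)², 57) = 2*I*√946 + 25 = 25 + 2*I*√946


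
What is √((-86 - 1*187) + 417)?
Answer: 12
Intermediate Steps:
√((-86 - 1*187) + 417) = √((-86 - 187) + 417) = √(-273 + 417) = √144 = 12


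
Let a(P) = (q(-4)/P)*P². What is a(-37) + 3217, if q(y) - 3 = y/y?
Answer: 3069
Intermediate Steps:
q(y) = 4 (q(y) = 3 + y/y = 3 + 1 = 4)
a(P) = 4*P (a(P) = (4/P)*P² = 4*P)
a(-37) + 3217 = 4*(-37) + 3217 = -148 + 3217 = 3069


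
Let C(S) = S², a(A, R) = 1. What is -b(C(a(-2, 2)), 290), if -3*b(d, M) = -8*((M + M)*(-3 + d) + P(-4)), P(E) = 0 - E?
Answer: 9248/3 ≈ 3082.7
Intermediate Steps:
P(E) = -E
b(d, M) = 32/3 + 16*M*(-3 + d)/3 (b(d, M) = -(-8)*((M + M)*(-3 + d) - 1*(-4))/3 = -(-8)*((2*M)*(-3 + d) + 4)/3 = -(-8)*(2*M*(-3 + d) + 4)/3 = -(-8)*(4 + 2*M*(-3 + d))/3 = -(-32 - 16*M*(-3 + d))/3 = 32/3 + 16*M*(-3 + d)/3)
-b(C(a(-2, 2)), 290) = -(32/3 - 16*290 + (16/3)*290*1²) = -(32/3 - 4640 + (16/3)*290*1) = -(32/3 - 4640 + 4640/3) = -1*(-9248/3) = 9248/3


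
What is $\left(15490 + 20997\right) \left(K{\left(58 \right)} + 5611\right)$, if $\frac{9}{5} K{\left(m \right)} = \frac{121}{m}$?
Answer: $\frac{106890381389}{522} \approx 2.0477 \cdot 10^{8}$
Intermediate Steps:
$K{\left(m \right)} = \frac{605}{9 m}$ ($K{\left(m \right)} = \frac{5 \frac{121}{m}}{9} = \frac{605}{9 m}$)
$\left(15490 + 20997\right) \left(K{\left(58 \right)} + 5611\right) = \left(15490 + 20997\right) \left(\frac{605}{9 \cdot 58} + 5611\right) = 36487 \left(\frac{605}{9} \cdot \frac{1}{58} + 5611\right) = 36487 \left(\frac{605}{522} + 5611\right) = 36487 \cdot \frac{2929547}{522} = \frac{106890381389}{522}$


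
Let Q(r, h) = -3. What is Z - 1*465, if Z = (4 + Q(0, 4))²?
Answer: -464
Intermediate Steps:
Z = 1 (Z = (4 - 3)² = 1² = 1)
Z - 1*465 = 1 - 1*465 = 1 - 465 = -464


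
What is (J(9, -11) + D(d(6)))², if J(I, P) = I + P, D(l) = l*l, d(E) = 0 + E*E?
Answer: 1674436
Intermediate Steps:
d(E) = E² (d(E) = 0 + E² = E²)
D(l) = l²
(J(9, -11) + D(d(6)))² = ((9 - 11) + (6²)²)² = (-2 + 36²)² = (-2 + 1296)² = 1294² = 1674436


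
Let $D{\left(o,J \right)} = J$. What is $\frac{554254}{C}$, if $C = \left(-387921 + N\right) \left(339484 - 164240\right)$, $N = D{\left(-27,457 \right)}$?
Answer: $- \frac{277127}{33950370608} \approx -8.1627 \cdot 10^{-6}$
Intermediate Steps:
$N = 457$
$C = -67900741216$ ($C = \left(-387921 + 457\right) \left(339484 - 164240\right) = \left(-387464\right) 175244 = -67900741216$)
$\frac{554254}{C} = \frac{554254}{-67900741216} = 554254 \left(- \frac{1}{67900741216}\right) = - \frac{277127}{33950370608}$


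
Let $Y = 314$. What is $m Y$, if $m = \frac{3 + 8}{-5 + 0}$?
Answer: $- \frac{3454}{5} \approx -690.8$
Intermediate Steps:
$m = - \frac{11}{5}$ ($m = \frac{11}{-5} = 11 \left(- \frac{1}{5}\right) = - \frac{11}{5} \approx -2.2$)
$m Y = \left(- \frac{11}{5}\right) 314 = - \frac{3454}{5}$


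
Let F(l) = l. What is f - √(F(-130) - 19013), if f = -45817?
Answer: -45817 - 3*I*√2127 ≈ -45817.0 - 138.36*I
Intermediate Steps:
f - √(F(-130) - 19013) = -45817 - √(-130 - 19013) = -45817 - √(-19143) = -45817 - 3*I*√2127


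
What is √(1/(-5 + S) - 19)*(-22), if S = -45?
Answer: -11*I*√1902/5 ≈ -95.946*I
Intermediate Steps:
√(1/(-5 + S) - 19)*(-22) = √(1/(-5 - 45) - 19)*(-22) = √(1/(-50) - 19)*(-22) = √(-1/50 - 19)*(-22) = √(-951/50)*(-22) = (I*√1902/10)*(-22) = -11*I*√1902/5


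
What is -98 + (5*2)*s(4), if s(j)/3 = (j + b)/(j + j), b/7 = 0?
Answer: -83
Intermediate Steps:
b = 0 (b = 7*0 = 0)
s(j) = 3/2 (s(j) = 3*((j + 0)/(j + j)) = 3*(j/((2*j))) = 3*(j*(1/(2*j))) = 3*(½) = 3/2)
-98 + (5*2)*s(4) = -98 + (5*2)*(3/2) = -98 + 10*(3/2) = -98 + 15 = -83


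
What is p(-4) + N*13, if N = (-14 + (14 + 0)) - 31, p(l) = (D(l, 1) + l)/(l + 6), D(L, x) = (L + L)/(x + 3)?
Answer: -406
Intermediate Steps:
D(L, x) = 2*L/(3 + x) (D(L, x) = (2*L)/(3 + x) = 2*L/(3 + x))
p(l) = 3*l/(2*(6 + l)) (p(l) = (2*l/(3 + 1) + l)/(l + 6) = (2*l/4 + l)/(6 + l) = (2*l*(¼) + l)/(6 + l) = (l/2 + l)/(6 + l) = (3*l/2)/(6 + l) = 3*l/(2*(6 + l)))
N = -31 (N = (-14 + 14) - 31 = 0 - 31 = -31)
p(-4) + N*13 = (3/2)*(-4)/(6 - 4) - 31*13 = (3/2)*(-4)/2 - 403 = (3/2)*(-4)*(½) - 403 = -3 - 403 = -406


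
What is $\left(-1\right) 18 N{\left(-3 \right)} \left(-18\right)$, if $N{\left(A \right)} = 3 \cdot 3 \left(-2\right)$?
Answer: $-5832$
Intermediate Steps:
$N{\left(A \right)} = -18$ ($N{\left(A \right)} = 9 \left(-2\right) = -18$)
$\left(-1\right) 18 N{\left(-3 \right)} \left(-18\right) = \left(-1\right) 18 \left(-18\right) \left(-18\right) = \left(-18\right) \left(-18\right) \left(-18\right) = 324 \left(-18\right) = -5832$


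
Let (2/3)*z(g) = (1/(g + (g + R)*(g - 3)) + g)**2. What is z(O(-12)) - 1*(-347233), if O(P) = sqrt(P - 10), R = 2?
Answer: 544409603/1568 - 3*I*sqrt(22)/28 ≈ 3.472e+5 - 0.50254*I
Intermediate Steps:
O(P) = sqrt(-10 + P)
z(g) = 3*(g + 1/(g + (-3 + g)*(2 + g)))**2/2 (z(g) = 3*(1/(g + (g + 2)*(g - 3)) + g)**2/2 = 3*(1/(g + (2 + g)*(-3 + g)) + g)**2/2 = 3*(1/(g + (-3 + g)*(2 + g)) + g)**2/2 = 3*(g + 1/(g + (-3 + g)*(2 + g)))**2/2)
z(O(-12)) - 1*(-347233) = 3*(1 + (sqrt(-10 - 12))**3 - 6*sqrt(-10 - 12))**2/(2*(-6 + (sqrt(-10 - 12))**2)**2) - 1*(-347233) = 3*(1 + (sqrt(-22))**3 - 6*I*sqrt(22))**2/(2*(-6 + (sqrt(-22))**2)**2) + 347233 = 3*(1 + (I*sqrt(22))**3 - 6*I*sqrt(22))**2/(2*(-6 + (I*sqrt(22))**2)**2) + 347233 = 3*(1 - 22*I*sqrt(22) - 6*I*sqrt(22))**2/(2*(-6 - 22)**2) + 347233 = (3/2)*(1 - 28*I*sqrt(22))**2/(-28)**2 + 347233 = (3/2)*(1/784)*(1 - 28*I*sqrt(22))**2 + 347233 = 3*(1 - 28*I*sqrt(22))**2/1568 + 347233 = 347233 + 3*(1 - 28*I*sqrt(22))**2/1568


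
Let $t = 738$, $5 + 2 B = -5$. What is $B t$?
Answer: $-3690$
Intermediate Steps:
$B = -5$ ($B = - \frac{5}{2} + \frac{1}{2} \left(-5\right) = - \frac{5}{2} - \frac{5}{2} = -5$)
$B t = \left(-5\right) 738 = -3690$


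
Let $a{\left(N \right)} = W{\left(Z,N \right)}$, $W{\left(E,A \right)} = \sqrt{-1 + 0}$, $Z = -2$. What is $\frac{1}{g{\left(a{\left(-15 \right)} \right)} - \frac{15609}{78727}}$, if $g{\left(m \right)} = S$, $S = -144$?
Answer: $- \frac{7157}{1032027} \approx -0.0069349$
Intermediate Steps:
$W{\left(E,A \right)} = i$ ($W{\left(E,A \right)} = \sqrt{-1} = i$)
$a{\left(N \right)} = i$
$g{\left(m \right)} = -144$
$\frac{1}{g{\left(a{\left(-15 \right)} \right)} - \frac{15609}{78727}} = \frac{1}{-144 - \frac{15609}{78727}} = \frac{1}{-144 - \frac{1419}{7157}} = \frac{1}{- \frac{1032027}{7157}} = - \frac{7157}{1032027}$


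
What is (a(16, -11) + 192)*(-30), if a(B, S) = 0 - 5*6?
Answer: -4860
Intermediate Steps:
a(B, S) = -30 (a(B, S) = 0 - 30 = -30)
(a(16, -11) + 192)*(-30) = (-30 + 192)*(-30) = 162*(-30) = -4860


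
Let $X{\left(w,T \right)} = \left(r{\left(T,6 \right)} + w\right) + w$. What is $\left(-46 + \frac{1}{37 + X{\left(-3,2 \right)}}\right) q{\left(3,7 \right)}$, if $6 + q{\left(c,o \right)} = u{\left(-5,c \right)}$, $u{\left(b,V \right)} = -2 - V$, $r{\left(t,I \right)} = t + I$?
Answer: $\frac{19723}{39} \approx 505.72$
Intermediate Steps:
$r{\left(t,I \right)} = I + t$
$q{\left(c,o \right)} = -8 - c$ ($q{\left(c,o \right)} = -6 - \left(2 + c\right) = -8 - c$)
$X{\left(w,T \right)} = 6 + T + 2 w$ ($X{\left(w,T \right)} = \left(\left(6 + T\right) + w\right) + w = \left(6 + T + w\right) + w = 6 + T + 2 w$)
$\left(-46 + \frac{1}{37 + X{\left(-3,2 \right)}}\right) q{\left(3,7 \right)} = \left(-46 + \frac{1}{37 + \left(6 + 2 + 2 \left(-3\right)\right)}\right) \left(-8 - 3\right) = \left(-46 + \frac{1}{37 + \left(6 + 2 - 6\right)}\right) \left(-8 - 3\right) = \left(-46 + \frac{1}{37 + 2}\right) \left(-11\right) = \left(-46 + \frac{1}{39}\right) \left(-11\right) = \left(- \frac{1793}{39}\right) \left(-11\right) = \frac{19723}{39}$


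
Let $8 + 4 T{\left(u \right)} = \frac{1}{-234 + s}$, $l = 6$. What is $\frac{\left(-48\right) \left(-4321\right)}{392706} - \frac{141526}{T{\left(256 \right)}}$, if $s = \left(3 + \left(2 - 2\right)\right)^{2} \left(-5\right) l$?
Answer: $\frac{18674384156360}{263963883} \approx 70746.0$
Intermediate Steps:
$s = -270$ ($s = \left(3 + \left(2 - 2\right)\right)^{2} \left(-5\right) 6 = \left(3 + 0\right)^{2} \left(-5\right) 6 = 3^{2} \left(-5\right) 6 = 9 \left(-5\right) 6 = \left(-45\right) 6 = -270$)
$T{\left(u \right)} = - \frac{4033}{2016}$ ($T{\left(u \right)} = -2 + \frac{1}{4 \left(-234 - 270\right)} = -2 + \frac{1}{4 \left(-504\right)} = -2 + \frac{1}{4} \left(- \frac{1}{504}\right) = -2 - \frac{1}{2016} = - \frac{4033}{2016}$)
$\frac{\left(-48\right) \left(-4321\right)}{392706} - \frac{141526}{T{\left(256 \right)}} = \frac{\left(-48\right) \left(-4321\right)}{392706} - \frac{141526}{- \frac{4033}{2016}} = 207408 \cdot \frac{1}{392706} - - \frac{285316416}{4033} = \frac{34568}{65451} + \frac{285316416}{4033} = \frac{18674384156360}{263963883}$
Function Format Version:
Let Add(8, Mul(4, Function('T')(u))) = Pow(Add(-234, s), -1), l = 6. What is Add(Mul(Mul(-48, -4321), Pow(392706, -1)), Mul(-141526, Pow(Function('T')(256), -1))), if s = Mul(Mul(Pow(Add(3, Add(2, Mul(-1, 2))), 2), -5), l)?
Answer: Rational(18674384156360, 263963883) ≈ 70746.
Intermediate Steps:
s = -270 (s = Mul(Mul(Pow(Add(3, Add(2, Mul(-1, 2))), 2), -5), 6) = Mul(Mul(Pow(Add(3, Add(2, -2)), 2), -5), 6) = Mul(Mul(Pow(Add(3, 0), 2), -5), 6) = Mul(Mul(Pow(3, 2), -5), 6) = Mul(Mul(9, -5), 6) = Mul(-45, 6) = -270)
Function('T')(u) = Rational(-4033, 2016) (Function('T')(u) = Add(-2, Mul(Rational(1, 4), Pow(Add(-234, -270), -1))) = Add(-2, Mul(Rational(1, 4), Pow(-504, -1))) = Add(-2, Mul(Rational(1, 4), Rational(-1, 504))) = Add(-2, Rational(-1, 2016)) = Rational(-4033, 2016))
Add(Mul(Mul(-48, -4321), Pow(392706, -1)), Mul(-141526, Pow(Function('T')(256), -1))) = Add(Mul(Mul(-48, -4321), Pow(392706, -1)), Mul(-141526, Pow(Rational(-4033, 2016), -1))) = Add(Mul(207408, Rational(1, 392706)), Mul(-141526, Rational(-2016, 4033))) = Add(Rational(34568, 65451), Rational(285316416, 4033)) = Rational(18674384156360, 263963883)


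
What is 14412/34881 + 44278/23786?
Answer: 44934875/19754273 ≈ 2.2747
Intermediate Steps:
14412/34881 + 44278/23786 = 14412*(1/34881) + 44278*(1/23786) = 4804/11627 + 22139/11893 = 44934875/19754273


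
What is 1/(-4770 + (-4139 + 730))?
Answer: -1/8179 ≈ -0.00012226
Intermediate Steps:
1/(-4770 + (-4139 + 730)) = 1/(-4770 - 3409) = 1/(-8179) = -1/8179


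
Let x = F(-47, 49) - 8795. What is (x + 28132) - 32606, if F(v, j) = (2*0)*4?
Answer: -13269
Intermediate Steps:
F(v, j) = 0 (F(v, j) = 0*4 = 0)
x = -8795 (x = 0 - 8795 = -8795)
(x + 28132) - 32606 = (-8795 + 28132) - 32606 = 19337 - 32606 = -13269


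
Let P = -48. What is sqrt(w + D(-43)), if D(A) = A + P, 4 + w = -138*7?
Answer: I*sqrt(1061) ≈ 32.573*I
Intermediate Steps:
w = -970 (w = -4 - 138*7 = -4 - 966 = -970)
D(A) = -48 + A (D(A) = A - 48 = -48 + A)
sqrt(w + D(-43)) = sqrt(-970 + (-48 - 43)) = sqrt(-970 - 91) = sqrt(-1061) = I*sqrt(1061)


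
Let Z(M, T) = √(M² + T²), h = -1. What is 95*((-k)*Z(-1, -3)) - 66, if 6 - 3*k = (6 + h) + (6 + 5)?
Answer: -66 + 950*√10/3 ≈ 935.39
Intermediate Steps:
k = -10/3 (k = 2 - ((6 - 1) + (6 + 5))/3 = 2 - (5 + 11)/3 = 2 - ⅓*16 = 2 - 16/3 = -10/3 ≈ -3.3333)
95*((-k)*Z(-1, -3)) - 66 = 95*((-1*(-10/3))*√((-1)² + (-3)²)) - 66 = 95*(10*√(1 + 9)/3) - 66 = 95*(10*√10/3) - 66 = 950*√10/3 - 66 = -66 + 950*√10/3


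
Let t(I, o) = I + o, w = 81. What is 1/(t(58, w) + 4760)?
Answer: 1/4899 ≈ 0.00020412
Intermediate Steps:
1/(t(58, w) + 4760) = 1/((58 + 81) + 4760) = 1/(139 + 4760) = 1/4899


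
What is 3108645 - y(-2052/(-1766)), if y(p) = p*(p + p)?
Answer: 2423774206053/779689 ≈ 3.1086e+6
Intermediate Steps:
y(p) = 2*p**2 (y(p) = p*(2*p) = 2*p**2)
3108645 - y(-2052/(-1766)) = 3108645 - 2*(-2052/(-1766))**2 = 3108645 - 2*(-2052*(-1/1766))**2 = 3108645 - 2*(1026/883)**2 = 3108645 - 2*1052676/779689 = 3108645 - 1*2105352/779689 = 3108645 - 2105352/779689 = 2423774206053/779689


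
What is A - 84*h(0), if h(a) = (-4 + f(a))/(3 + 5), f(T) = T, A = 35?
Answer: 77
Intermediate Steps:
h(a) = -½ + a/8 (h(a) = (-4 + a)/(3 + 5) = (-4 + a)/8 = (-4 + a)*(⅛) = -½ + a/8)
A - 84*h(0) = 35 - 84*(-½ + (⅛)*0) = 35 - 84*(-½ + 0) = 35 - 84*(-½) = 35 + 42 = 77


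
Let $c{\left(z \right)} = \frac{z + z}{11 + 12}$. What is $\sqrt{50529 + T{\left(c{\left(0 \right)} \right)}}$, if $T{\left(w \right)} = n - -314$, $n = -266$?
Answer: $\sqrt{50577} \approx 224.89$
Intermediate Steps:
$c{\left(z \right)} = \frac{2 z}{23}$
$T{\left(w \right)} = 48$ ($T{\left(w \right)} = -266 - -314 = -266 + 314 = 48$)
$\sqrt{50529 + T{\left(c{\left(0 \right)} \right)}} = \sqrt{50529 + 48} = \sqrt{50577}$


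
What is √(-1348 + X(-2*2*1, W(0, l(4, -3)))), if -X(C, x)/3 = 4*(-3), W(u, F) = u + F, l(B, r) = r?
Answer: 4*I*√82 ≈ 36.222*I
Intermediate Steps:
W(u, F) = F + u
X(C, x) = 36 (X(C, x) = -12*(-3) = -3*(-12) = 36)
√(-1348 + X(-2*2*1, W(0, l(4, -3)))) = √(-1348 + 36) = √(-1312) = 4*I*√82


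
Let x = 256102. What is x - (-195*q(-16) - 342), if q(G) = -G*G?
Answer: 206524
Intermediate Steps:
q(G) = -G²
x - (-195*q(-16) - 342) = 256102 - (-(-195)*(-16)² - 342) = 256102 - (-(-195)*256 - 342) = 256102 - (-195*(-256) - 342) = 256102 - (49920 - 342) = 256102 - 1*49578 = 256102 - 49578 = 206524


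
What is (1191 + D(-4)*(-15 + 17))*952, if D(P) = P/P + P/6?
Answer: 3403400/3 ≈ 1.1345e+6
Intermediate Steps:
D(P) = 1 + P/6 (D(P) = 1 + P*(⅙) = 1 + P/6)
(1191 + D(-4)*(-15 + 17))*952 = (1191 + (1 + (⅙)*(-4))*(-15 + 17))*952 = (1191 + (1 - ⅔)*2)*952 = (1191 + (⅓)*2)*952 = (1191 + ⅔)*952 = (3575/3)*952 = 3403400/3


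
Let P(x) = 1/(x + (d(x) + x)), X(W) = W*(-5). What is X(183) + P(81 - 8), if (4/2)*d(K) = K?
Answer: -333973/365 ≈ -914.99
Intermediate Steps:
d(K) = K/2
X(W) = -5*W
P(x) = 2/(5*x) (P(x) = 1/(x + (x/2 + x)) = 1/(x + 3*x/2) = 1/(5*x/2) = 2/(5*x))
X(183) + P(81 - 8) = -5*183 + 2/(5*(81 - 8)) = -915 + (⅖)/73 = -915 + (⅖)*(1/73) = -915 + 2/365 = -333973/365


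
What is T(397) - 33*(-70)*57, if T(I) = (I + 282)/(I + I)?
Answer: 104546659/794 ≈ 1.3167e+5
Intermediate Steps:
T(I) = (282 + I)/(2*I) (T(I) = (282 + I)/((2*I)) = (282 + I)*(1/(2*I)) = (282 + I)/(2*I))
T(397) - 33*(-70)*57 = (½)*(282 + 397)/397 - 33*(-70)*57 = (½)*(1/397)*679 + 2310*57 = 679/794 + 131670 = 104546659/794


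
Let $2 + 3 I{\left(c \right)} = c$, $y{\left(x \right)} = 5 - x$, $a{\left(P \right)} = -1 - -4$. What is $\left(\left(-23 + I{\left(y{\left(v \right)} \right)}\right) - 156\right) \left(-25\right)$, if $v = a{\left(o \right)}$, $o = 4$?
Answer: $4475$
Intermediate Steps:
$a{\left(P \right)} = 3$ ($a{\left(P \right)} = -1 + 4 = 3$)
$v = 3$
$I{\left(c \right)} = - \frac{2}{3} + \frac{c}{3}$
$\left(\left(-23 + I{\left(y{\left(v \right)} \right)}\right) - 156\right) \left(-25\right) = \left(\left(-23 - \left(\frac{2}{3} - \frac{5 - 3}{3}\right)\right) - 156\right) \left(-25\right) = \left(\left(-23 + \left(- \frac{2}{3} + \frac{1}{3} \cdot 2\right)\right) - 156\right) \left(-25\right) = \left(\left(-23 + \left(- \frac{2}{3} + \frac{2}{3}\right)\right) - 156\right) \left(-25\right) = \left(\left(-23 + 0\right) - 156\right) \left(-25\right) = \left(-23 - 156\right) \left(-25\right) = \left(-179\right) \left(-25\right) = 4475$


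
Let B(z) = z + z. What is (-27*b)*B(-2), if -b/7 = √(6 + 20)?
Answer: -756*√26 ≈ -3854.9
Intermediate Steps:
B(z) = 2*z
b = -7*√26 (b = -7*√(6 + 20) = -7*√26 ≈ -35.693)
(-27*b)*B(-2) = (-(-189)*√26)*(2*(-2)) = (189*√26)*(-4) = -756*√26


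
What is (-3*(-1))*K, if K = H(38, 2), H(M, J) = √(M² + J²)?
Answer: 6*√362 ≈ 114.16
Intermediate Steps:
H(M, J) = √(J² + M²)
K = 2*√362 (K = √(2² + 38²) = √(4 + 1444) = √1448 = 2*√362 ≈ 38.053)
(-3*(-1))*K = (-3*(-1))*(2*√362) = 3*(2*√362) = 6*√362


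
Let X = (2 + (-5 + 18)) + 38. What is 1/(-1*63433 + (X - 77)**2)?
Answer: -1/62857 ≈ -1.5909e-5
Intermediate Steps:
X = 53 (X = (2 + 13) + 38 = 15 + 38 = 53)
1/(-1*63433 + (X - 77)**2) = 1/(-1*63433 + (53 - 77)**2) = 1/(-63433 + (-24)**2) = 1/(-63433 + 576) = 1/(-62857) = -1/62857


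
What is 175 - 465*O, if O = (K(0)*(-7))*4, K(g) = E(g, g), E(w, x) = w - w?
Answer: 175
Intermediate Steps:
E(w, x) = 0
K(g) = 0
O = 0 (O = (0*(-7))*4 = 0*4 = 0)
175 - 465*O = 175 - 465*0 = 175 + 0 = 175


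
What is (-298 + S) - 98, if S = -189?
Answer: -585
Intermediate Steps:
(-298 + S) - 98 = (-298 - 189) - 98 = -487 - 98 = -585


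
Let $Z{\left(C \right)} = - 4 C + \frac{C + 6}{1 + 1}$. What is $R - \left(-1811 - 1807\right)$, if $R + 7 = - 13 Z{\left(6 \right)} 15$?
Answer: $7121$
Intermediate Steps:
$Z{\left(C \right)} = 3 - \frac{7 C}{2}$ ($Z{\left(C \right)} = - 4 C + \frac{6 + C}{2} = - 4 C + \left(6 + C\right) \frac{1}{2} = - 4 C + \left(3 + \frac{C}{2}\right) = 3 - \frac{7 C}{2}$)
$R = 3503$ ($R = -7 + - 13 \left(3 - 21\right) 15 = -7 + \left(-13\right) \left(-18\right) 15 = -7 + 234 \cdot 15 = -7 + 3510 = 3503$)
$R - \left(-1811 - 1807\right) = 3503 - \left(-1811 - 1807\right) = 3503 - -3618 = 3503 + 3618 = 7121$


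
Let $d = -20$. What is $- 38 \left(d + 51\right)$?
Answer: $-1178$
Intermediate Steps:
$- 38 \left(d + 51\right) = - 38 \left(-20 + 51\right) = \left(-38\right) 31 = -1178$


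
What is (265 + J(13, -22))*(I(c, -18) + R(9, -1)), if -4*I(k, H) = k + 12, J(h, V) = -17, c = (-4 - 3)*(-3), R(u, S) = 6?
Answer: -558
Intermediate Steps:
c = 21 (c = -7*(-3) = 21)
I(k, H) = -3 - k/4 (I(k, H) = -(k + 12)/4 = -(12 + k)/4 = -3 - k/4)
(265 + J(13, -22))*(I(c, -18) + R(9, -1)) = (265 - 17)*((-3 - ¼*21) + 6) = 248*((-3 - 21/4) + 6) = 248*(-33/4 + 6) = 248*(-9/4) = -558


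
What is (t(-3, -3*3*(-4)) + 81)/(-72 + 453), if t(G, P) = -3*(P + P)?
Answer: -45/127 ≈ -0.35433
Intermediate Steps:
t(G, P) = -6*P
(t(-3, -3*3*(-4)) + 81)/(-72 + 453) = (-6*(-3*3)*(-4) + 81)/(-72 + 453) = (-(-54)*(-4) + 81)/381 = (-6*36 + 81)*(1/381) = (-216 + 81)*(1/381) = -135*1/381 = -45/127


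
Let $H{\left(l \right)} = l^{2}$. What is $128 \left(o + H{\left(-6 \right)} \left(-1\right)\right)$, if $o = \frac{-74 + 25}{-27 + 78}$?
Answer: $- \frac{241280}{51} \approx -4731.0$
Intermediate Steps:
$o = - \frac{49}{51} \approx -0.96078$
$128 \left(o + H{\left(-6 \right)} \left(-1\right)\right) = 128 \left(- \frac{49}{51} + \left(-6\right)^{2} \left(-1\right)\right) = 128 \left(- \frac{49}{51} + 36 \left(-1\right)\right) = 128 \left(- \frac{49}{51} - 36\right) = 128 \left(- \frac{1885}{51}\right) = - \frac{241280}{51}$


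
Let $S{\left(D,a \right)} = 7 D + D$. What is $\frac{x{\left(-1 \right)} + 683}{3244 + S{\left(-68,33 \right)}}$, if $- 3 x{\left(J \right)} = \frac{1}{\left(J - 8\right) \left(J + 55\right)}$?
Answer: $\frac{199163}{787320} \approx 0.25296$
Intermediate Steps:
$S{\left(D,a \right)} = 8 D$
$x{\left(J \right)} = - \frac{1}{3 \left(-8 + J\right) \left(55 + J\right)}$ ($x{\left(J \right)} = - \frac{1}{3 \left(J - 8\right) \left(J + 55\right)} = - \frac{1}{3 \left(-8 + J\right) \left(55 + J\right)}$)
$\frac{x{\left(-1 \right)} + 683}{3244 + S{\left(-68,33 \right)}} = \frac{- \frac{1}{-1320 + 3 \left(-1\right)^{2} + 141 \left(-1\right)} + 683}{3244 + 8 \left(-68\right)} = \frac{- \frac{1}{-1320 + 3 \cdot 1 - 141} + 683}{3244 - 544} = \frac{- \frac{1}{-1320 + 3 - 141} + 683}{2700} = \left(- \frac{1}{-1458} + 683\right) \frac{1}{2700} = \left(\left(-1\right) \left(- \frac{1}{1458}\right) + 683\right) \frac{1}{2700} = \left(\frac{1}{1458} + 683\right) \frac{1}{2700} = \frac{995815}{1458} \cdot \frac{1}{2700} = \frac{199163}{787320}$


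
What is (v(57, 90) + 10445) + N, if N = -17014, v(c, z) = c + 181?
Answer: -6331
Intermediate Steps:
v(c, z) = 181 + c
(v(57, 90) + 10445) + N = ((181 + 57) + 10445) - 17014 = (238 + 10445) - 17014 = 10683 - 17014 = -6331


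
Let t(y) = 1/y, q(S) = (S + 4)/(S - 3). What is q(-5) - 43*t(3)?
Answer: -341/24 ≈ -14.208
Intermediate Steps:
q(S) = (4 + S)/(-3 + S)
q(-5) - 43*t(3) = (4 - 5)/(-3 - 5) - 43/3 = -1/(-8) - 43*⅓ = -⅛*(-1) - 43/3 = ⅛ - 43/3 = -341/24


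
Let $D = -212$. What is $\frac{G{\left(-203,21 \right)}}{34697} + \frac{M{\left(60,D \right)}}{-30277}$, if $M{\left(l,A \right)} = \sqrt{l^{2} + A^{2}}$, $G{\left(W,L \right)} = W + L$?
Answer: $- \frac{14}{2669} - \frac{4 \sqrt{3034}}{30277} \approx -0.012522$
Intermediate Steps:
$G{\left(W,L \right)} = L + W$
$M{\left(l,A \right)} = \sqrt{A^{2} + l^{2}}$
$\frac{G{\left(-203,21 \right)}}{34697} + \frac{M{\left(60,D \right)}}{-30277} = \frac{21 - 203}{34697} + \frac{\sqrt{\left(-212\right)^{2} + 60^{2}}}{-30277} = \left(-182\right) \frac{1}{34697} + \sqrt{44944 + 3600} \left(- \frac{1}{30277}\right) = - \frac{14}{2669} + \sqrt{48544} \left(- \frac{1}{30277}\right) = - \frac{14}{2669} + 4 \sqrt{3034} \left(- \frac{1}{30277}\right) = - \frac{14}{2669} - \frac{4 \sqrt{3034}}{30277}$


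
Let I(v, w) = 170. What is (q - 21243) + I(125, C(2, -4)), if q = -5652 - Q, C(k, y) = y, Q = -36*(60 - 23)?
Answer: -25393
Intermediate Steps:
Q = -1332 (Q = -36*37 = -1332)
q = -4320 (q = -5652 - 1*(-1332) = -5652 + 1332 = -4320)
(q - 21243) + I(125, C(2, -4)) = (-4320 - 21243) + 170 = -25563 + 170 = -25393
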